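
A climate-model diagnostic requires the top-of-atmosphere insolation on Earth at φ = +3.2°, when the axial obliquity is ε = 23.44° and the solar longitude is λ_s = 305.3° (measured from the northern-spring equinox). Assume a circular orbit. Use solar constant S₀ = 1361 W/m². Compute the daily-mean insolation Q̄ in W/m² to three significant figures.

Q̄ ≈ 397 W/m²

Solar declination: sin δ = sin ε · sin λ_s = sin 23.44° × sin 305.3° = -0.32465, so δ = -18.944°.
cos H₀ = −tan(+3.2°) tan(-18.944°) = 0.0192, H₀ = 1.5516 rad.
Bracket: H₀ sin φ sin δ + cos φ cos δ sin H₀ = 1.5516×0.05582×-0.32465 + 0.99844×0.94583×0.99982 = -0.028118 + 0.944185 = 0.916067.
Q̄ = (S₀/π) × [bracket] = (1361/π) × 0.916067 = 396.9 W/m².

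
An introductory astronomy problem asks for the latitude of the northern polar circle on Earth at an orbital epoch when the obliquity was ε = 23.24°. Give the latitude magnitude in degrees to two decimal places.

The polar circle is the lowest latitude that experiences at least one full rotation of continuous daylight at the northern-summer solstice; it lies at |ϕ| = 90° − ε = 90° − 23.24° = 66.76°.

66.76°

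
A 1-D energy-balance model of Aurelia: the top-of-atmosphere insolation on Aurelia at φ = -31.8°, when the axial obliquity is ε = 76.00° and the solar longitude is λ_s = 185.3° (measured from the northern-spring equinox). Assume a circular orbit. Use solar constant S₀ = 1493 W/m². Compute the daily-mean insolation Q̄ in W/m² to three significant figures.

Q̄ ≈ 438 W/m²

Solar declination: sin δ = sin ε · sin λ_s = sin 76.00° × sin 185.3° = -0.08963, so δ = -5.142°.
cos H₀ = −tan(-31.8°) tan(-5.142°) = -0.0558, H₀ = 1.6266 rad.
Bracket: H₀ sin φ sin δ + cos φ cos δ sin H₀ = 1.6266×-0.52696×-0.08963 + 0.84989×0.99598×0.99844 = 0.076827 + 0.845153 = 0.921980.
Q̄ = (S₀/π) × [bracket] = (1493/π) × 0.921980 = 438.2 W/m².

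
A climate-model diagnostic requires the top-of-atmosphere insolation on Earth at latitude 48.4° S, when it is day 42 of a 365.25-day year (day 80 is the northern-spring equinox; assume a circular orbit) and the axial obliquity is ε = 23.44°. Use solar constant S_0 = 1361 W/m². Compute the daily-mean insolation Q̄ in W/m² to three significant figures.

Solar longitude: L_s = 360° × (42 − 80)/365.25 = -37.454°, i.e. -37.454° + 360° = 322.546°.
sin δ = sin 23.44° × sin 322.546° = -0.24190, so δ = -13.999°.
cos h₀ = −tan(-48.4°) tan(-13.999°) = -0.2808, h₀ = 1.8554 rad.
Bracket: h₀ sin ϕ sin δ + cos ϕ cos δ sin h₀ = 1.8554×-0.74780×-0.24190 + 0.66393×0.97030×0.95977 = 0.335629 + 0.618295 = 0.953924.
Q̄ = (S_0/π) × [bracket] = (1361/π) × 0.953924 = 413.3 W/m².

Q̄ ≈ 413 W/m²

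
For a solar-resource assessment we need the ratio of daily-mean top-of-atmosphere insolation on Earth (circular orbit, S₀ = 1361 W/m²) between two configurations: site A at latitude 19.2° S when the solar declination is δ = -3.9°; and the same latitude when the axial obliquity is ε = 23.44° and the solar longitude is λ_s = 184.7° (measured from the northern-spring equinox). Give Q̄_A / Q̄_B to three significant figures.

Q̄_A / Q̄_B ≈ 1.02

— Configuration A (φ=-19.2°):
cos H₀ = −tan(-19.2°) tan(-3.900°) = -0.0237, H₀ = 1.5945 rad.
Bracket: H₀ sin φ sin δ + cos φ cos δ sin H₀ = 1.5945×-0.32887×-0.06802 + 0.94438×0.99768×0.99972 = 0.035669 + 0.941925 = 0.977594.
Q̄ = (S₀/π) × [bracket] = (1361/π) × 0.977594 = 423.51 W/m².
— Configuration B (φ=-19.2°):
Solar declination: sin δ = sin ε · sin λ_s = sin 23.44° × sin 184.7° = -0.03259, so δ = -1.868°.
cos H₀ = −tan(-19.2°) tan(-1.868°) = -0.0114, H₀ = 1.5822 rad.
Bracket: H₀ sin φ sin δ + cos φ cos δ sin H₀ = 1.5822×-0.32887×-0.03259 + 0.94438×0.99947×0.99994 = 0.016958 + 0.943823 = 0.960781.
Q̄ = (S₀/π) × [bracket] = (1361/π) × 0.960781 = 416.23 W/m².
Ratio Q̄_A / Q̄_B = 423.51 / 416.23 = 1.017.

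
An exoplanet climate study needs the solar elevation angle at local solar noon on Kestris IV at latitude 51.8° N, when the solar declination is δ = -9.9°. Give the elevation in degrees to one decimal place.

At local noon the hour angle is zero, so the zenith angle equals |φ − δ| = |+51.8° − (-9.900°)| = 61.700°.
Elevation = 90° − 61.700° = 28.3°.

28.3°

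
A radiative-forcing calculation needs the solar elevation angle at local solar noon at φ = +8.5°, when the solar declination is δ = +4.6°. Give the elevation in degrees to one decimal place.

At local noon the hour angle is zero, so the zenith angle equals |φ − δ| = |+8.5° − (+4.600°)| = 3.900°.
Elevation = 90° − 3.900° = 86.1°.

86.1°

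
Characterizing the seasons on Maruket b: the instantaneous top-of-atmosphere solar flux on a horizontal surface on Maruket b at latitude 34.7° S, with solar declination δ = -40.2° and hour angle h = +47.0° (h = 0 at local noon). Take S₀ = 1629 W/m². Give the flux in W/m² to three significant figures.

cos θ_z = sin φ sin δ + cos φ cos δ cos h = 0.367446 + 0.428261 = 0.795707.
Flux = S₀ · cos θ_z = 1629 × 0.795707 = 1296 W/m².

1.30e+03 W/m²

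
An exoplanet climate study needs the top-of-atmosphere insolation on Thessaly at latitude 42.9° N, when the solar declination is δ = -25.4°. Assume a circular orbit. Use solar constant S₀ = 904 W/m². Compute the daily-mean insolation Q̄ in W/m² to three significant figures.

Q̄ ≈ 77.3 W/m²

cos H₀ = −tan(+42.9°) tan(-25.400°) = 0.4412, H₀ = 1.1138 rad.
Bracket: H₀ sin φ sin δ + cos φ cos δ sin H₀ = 1.1138×0.68072×-0.42894 + 0.73254×0.90334×0.89739 = -0.325216 + 0.593832 = 0.268616.
Q̄ = (S₀/π) × [bracket] = (904/π) × 0.268616 = 77.29 W/m².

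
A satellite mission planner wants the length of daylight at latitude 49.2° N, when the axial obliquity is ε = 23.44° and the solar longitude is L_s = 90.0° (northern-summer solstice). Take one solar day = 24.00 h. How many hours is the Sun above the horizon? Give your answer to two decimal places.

Solar declination: sin δ = sin ε · sin L_s = sin 23.44° × sin 90.0° = 0.39779, so δ = +23.440°.
cos h₀ = −tan ϕ · tan δ = −tan(+49.2°) × tan(+23.440°) = -0.5023, so h₀ = 2.0970 rad = 120.15°.
Daylight = 2h₀/(2π) × 24.00 h = (2.0970/π) × 24.00 = 16.02 h.

16.02 h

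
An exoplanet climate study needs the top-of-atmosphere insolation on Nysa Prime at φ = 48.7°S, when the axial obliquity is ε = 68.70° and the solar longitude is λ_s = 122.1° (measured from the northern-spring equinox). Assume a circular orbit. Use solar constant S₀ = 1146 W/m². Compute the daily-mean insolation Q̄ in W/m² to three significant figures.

Solar declination: sin δ = sin ε · sin λ_s = sin 68.70° × sin 122.1° = 0.78926, so δ = +52.116°.
cos H₀ = −tan(-48.7°) tan(+52.116°) = 1.4630 ≥ 1 ⇒ polar night, H₀ = 0 and Q̄ = 0.

Q̄ ≈ 0.00 W/m²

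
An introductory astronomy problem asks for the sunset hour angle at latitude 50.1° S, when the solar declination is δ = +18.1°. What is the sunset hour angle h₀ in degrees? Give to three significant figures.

h₀ = 67.0°

cos h₀ = −tan ϕ · tan δ = −tan(-50.1°) × tan(+18.100°) = 0.3909, so h₀ = 1.1692 rad = 66.99°.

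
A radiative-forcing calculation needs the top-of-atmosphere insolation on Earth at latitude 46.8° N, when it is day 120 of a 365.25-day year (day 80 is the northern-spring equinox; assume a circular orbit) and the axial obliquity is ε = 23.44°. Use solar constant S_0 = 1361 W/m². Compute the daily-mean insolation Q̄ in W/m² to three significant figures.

Solar longitude: L_s = 360° × (120 − 80)/365.25 = 39.425°.
sin δ = sin 23.44° × sin 39.425° = 0.25262, so δ = +14.633°.
cos h₀ = −tan(+46.8°) tan(+14.633°) = -0.2780, h₀ = 1.8525 rad.
Bracket: h₀ sin ϕ sin δ + cos ϕ cos δ sin h₀ = 1.8525×0.72897×0.25262 + 0.68455×0.96756×0.96057 = 0.341142 + 0.636227 = 0.977369.
Q̄ = (S_0/π) × [bracket] = (1361/π) × 0.977369 = 423.4 W/m².

Q̄ ≈ 423 W/m²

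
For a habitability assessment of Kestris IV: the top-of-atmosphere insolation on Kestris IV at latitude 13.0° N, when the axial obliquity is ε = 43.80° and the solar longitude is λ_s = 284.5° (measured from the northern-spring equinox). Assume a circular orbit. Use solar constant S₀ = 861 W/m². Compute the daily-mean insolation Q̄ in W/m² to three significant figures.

Solar declination: sin δ = sin ε · sin λ_s = sin 43.80° × sin 284.5° = -0.67010, so δ = -42.075°.
cos H₀ = −tan(+13.0°) tan(-42.075°) = 0.2084, H₀ = 1.3608 rad.
Bracket: H₀ sin φ sin δ + cos φ cos δ sin H₀ = 1.3608×0.22495×-0.67010 + 0.97437×0.74227×0.97804 = -0.205126 + 0.707363 = 0.502237.
Q̄ = (S₀/π) × [bracket] = (861/π) × 0.502237 = 137.6 W/m².

Q̄ ≈ 138 W/m²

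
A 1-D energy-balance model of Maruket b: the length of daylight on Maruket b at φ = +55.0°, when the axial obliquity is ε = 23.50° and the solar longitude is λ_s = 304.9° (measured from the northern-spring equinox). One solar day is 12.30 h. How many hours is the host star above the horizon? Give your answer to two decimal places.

Solar declination: sin δ = sin ε · sin λ_s = sin 23.50° × sin 304.9° = -0.32703, so δ = -19.089°.
cos H₀ = −tan φ · tan δ = −tan(+55.0°) × tan(-19.089°) = 0.4942, so H₀ = 1.0538 rad = 60.38°.
Daylight = 2H₀/(2π) × 12.30 h = (1.0538/π) × 12.30 = 4.13 h.

4.13 h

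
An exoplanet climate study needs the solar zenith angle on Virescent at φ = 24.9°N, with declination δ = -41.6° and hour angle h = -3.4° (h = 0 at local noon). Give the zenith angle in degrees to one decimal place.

θ_z = 66.6°

cos θ_z = sin φ sin δ + cos φ cos δ cos h = -0.279537 + 0.677092 = 0.397555.
θ_z = arccos(0.397555) = 66.6°.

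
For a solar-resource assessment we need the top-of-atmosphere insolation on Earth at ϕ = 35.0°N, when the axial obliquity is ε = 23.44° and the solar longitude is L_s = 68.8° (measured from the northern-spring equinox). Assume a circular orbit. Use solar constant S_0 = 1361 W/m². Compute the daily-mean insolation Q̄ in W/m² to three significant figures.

Q̄ ≈ 487 W/m²

Solar declination: sin δ = sin ε · sin L_s = sin 23.44° × sin 68.8° = 0.37087, so δ = +21.769°.
cos h₀ = −tan(+35.0°) tan(+21.769°) = -0.2796, h₀ = 1.8542 rad.
Bracket: h₀ sin ϕ sin δ + cos ϕ cos δ sin h₀ = 1.8542×0.57358×0.37087 + 0.81915×0.92869×0.96011 = 0.394432 + 0.730391 = 1.124823.
Q̄ = (S_0/π) × [bracket] = (1361/π) × 1.124823 = 487.3 W/m².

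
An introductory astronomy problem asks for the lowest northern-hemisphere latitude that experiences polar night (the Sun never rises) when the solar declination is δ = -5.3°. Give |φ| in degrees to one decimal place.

|φ| = 84.7°

Polar night requires cos H₀ = −tan φ tan δ ≥ 1, i.e. tan φ tan δ ≤ −1.
The boundary is |tan φ| · |tan δ| = 1, so |φ| = 90° − |δ| = 90° − 5.3° = 84.7° in the northern hemisphere.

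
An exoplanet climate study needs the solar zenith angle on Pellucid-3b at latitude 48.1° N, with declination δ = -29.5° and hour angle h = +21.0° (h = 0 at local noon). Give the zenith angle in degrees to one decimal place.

θ_z = 79.9°

cos θ_z = sin φ sin δ + cos φ cos δ cos h = -0.366517 + 0.542645 = 0.176128.
θ_z = arccos(0.176128) = 79.9°.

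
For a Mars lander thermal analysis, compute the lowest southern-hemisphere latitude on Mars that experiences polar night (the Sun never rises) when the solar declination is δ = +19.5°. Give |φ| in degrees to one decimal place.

Polar night requires cos H₀ = −tan φ tan δ ≥ 1, i.e. tan φ tan δ ≤ −1.
The boundary is |tan φ| · |tan δ| = 1, so |φ| = 90° − |δ| = 90° − 19.5° = 70.5° in the southern hemisphere.

|φ| = 70.5°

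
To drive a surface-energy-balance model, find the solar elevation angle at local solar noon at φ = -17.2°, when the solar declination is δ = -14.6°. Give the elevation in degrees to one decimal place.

At local noon the hour angle is zero, so the zenith angle equals |φ − δ| = |-17.2° − (-14.600°)| = 2.600°.
Elevation = 90° − 2.600° = 87.4°.

87.4°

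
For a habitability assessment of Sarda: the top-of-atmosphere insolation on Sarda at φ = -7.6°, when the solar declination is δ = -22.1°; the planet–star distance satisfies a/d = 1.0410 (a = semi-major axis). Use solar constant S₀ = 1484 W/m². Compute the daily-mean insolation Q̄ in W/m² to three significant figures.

Q̄ ≈ 511 W/m²

cos H₀ = −tan(-7.6°) tan(-22.100°) = -0.0542, H₀ = 1.6250 rad.
Bracket: H₀ sin φ sin δ + cos φ cos δ sin H₀ = 1.6250×-0.13226×-0.37622 + 0.99122×0.92653×0.99853 = 0.080858 + 0.917045 = 0.997903.
Inverse-square distance factor (a/d)² = 1.0410² = 1.083681.
Q̄ = (S₀/π) × 1.083681 × [bracket] = (1484/π) × 1.083681 × 0.997903 = 510.8 W/m².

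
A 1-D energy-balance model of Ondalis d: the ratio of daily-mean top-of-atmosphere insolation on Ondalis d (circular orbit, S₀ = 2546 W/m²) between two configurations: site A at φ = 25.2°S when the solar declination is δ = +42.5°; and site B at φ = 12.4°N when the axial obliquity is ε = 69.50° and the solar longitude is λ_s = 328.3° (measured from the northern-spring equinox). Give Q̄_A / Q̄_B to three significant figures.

— Configuration A (φ=-25.2°):
cos H₀ = −tan(-25.2°) tan(+42.500°) = 0.4312, H₀ = 1.1250 rad.
Bracket: H₀ sin φ sin δ + cos φ cos δ sin H₀ = 1.1250×-0.42578×0.67559 + 0.90483×0.73728×0.90226 = -0.323609 + 0.601909 = 0.278300.
Q̄ = (S₀/π) × [bracket] = (2546/π) × 0.278300 = 225.54 W/m².
— Configuration B (φ=+12.4°):
Solar declination: sin δ = sin ε · sin λ_s = sin 69.50° × sin 328.3° = -0.49219, so δ = -29.485°.
cos H₀ = −tan(+12.4°) tan(-29.485°) = 0.1243, H₀ = 1.4462 rad.
Bracket: H₀ sin φ sin δ + cos φ cos δ sin H₀ = 1.4462×0.21474×-0.49219 + 0.97667×0.87049×0.99224 = -0.152853 + 0.843584 = 0.690731.
Q̄ = (S₀/π) × [bracket] = (2546/π) × 0.690731 = 559.78 W/m².
Ratio Q̄_A / Q̄_B = 225.54 / 559.78 = 0.4029.

Q̄_A / Q̄_B ≈ 0.403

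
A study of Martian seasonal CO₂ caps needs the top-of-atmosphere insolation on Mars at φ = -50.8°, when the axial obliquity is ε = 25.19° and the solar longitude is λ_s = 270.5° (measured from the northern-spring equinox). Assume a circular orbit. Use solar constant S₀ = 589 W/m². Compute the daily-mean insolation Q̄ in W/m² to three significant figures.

Solar declination: sin δ = sin ε · sin λ_s = sin 25.19° × sin 270.5° = -0.42561, so δ = -25.189°.
cos H₀ = −tan(-50.8°) tan(-25.189°) = -0.5767, H₀ = 2.1855 rad.
Bracket: H₀ sin φ sin δ + cos φ cos δ sin H₀ = 2.1855×-0.77494×-0.42561 + 0.63203×0.90491×0.81697 = 0.720826 + 0.467250 = 1.188076.
Q̄ = (S₀/π) × [bracket] = (589/π) × 1.188076 = 222.7 W/m².

Q̄ ≈ 223 W/m²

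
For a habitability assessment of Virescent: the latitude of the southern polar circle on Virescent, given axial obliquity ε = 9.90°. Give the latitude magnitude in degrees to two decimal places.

80.10°

The polar circle is the lowest latitude that experiences at least one full rotation of continuous darkness at the northern-summer solstice; it lies at |ϕ| = 90° − ε = 90° − 9.90° = 80.10°.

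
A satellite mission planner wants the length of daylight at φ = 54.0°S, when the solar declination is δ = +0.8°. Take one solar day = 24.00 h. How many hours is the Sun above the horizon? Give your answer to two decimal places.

cos H₀ = −tan φ · tan δ = −tan(-54.0°) × tan(+0.800°) = 0.0192, so H₀ = 1.5516 rad = 88.90°.
Daylight = 2H₀/(2π) × 24.00 h = (1.5516/π) × 24.00 = 11.85 h.

11.85 h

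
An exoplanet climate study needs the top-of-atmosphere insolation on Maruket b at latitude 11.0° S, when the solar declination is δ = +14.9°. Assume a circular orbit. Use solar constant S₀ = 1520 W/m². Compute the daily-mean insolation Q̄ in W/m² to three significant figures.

cos H₀ = −tan(-11.0°) tan(+14.900°) = 0.0517, H₀ = 1.5191 rad.
Bracket: H₀ sin φ sin δ + cos φ cos δ sin H₀ = 1.5191×-0.19081×0.25713 + 0.98163×0.96638×0.99866 = -0.074532 + 0.947356 = 0.872824.
Q̄ = (S₀/π) × [bracket] = (1520/π) × 0.872824 = 422.3 W/m².

Q̄ ≈ 422 W/m²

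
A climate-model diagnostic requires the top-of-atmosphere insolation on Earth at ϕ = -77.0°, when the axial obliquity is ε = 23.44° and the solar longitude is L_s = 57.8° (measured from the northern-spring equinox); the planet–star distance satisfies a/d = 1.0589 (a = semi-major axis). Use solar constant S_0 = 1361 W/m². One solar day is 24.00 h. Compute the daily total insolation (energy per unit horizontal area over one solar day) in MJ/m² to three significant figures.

0.00 MJ/m²

Solar declination: sin δ = sin ε · sin L_s = sin 23.44° × sin 57.8° = 0.33661, so δ = +19.670°.
cos h₀ = −tan(-77.0°) tan(+19.670°) = 1.5484 ≥ 1 ⇒ polar night, h₀ = 0 and Q̄ = 0.
Inverse-square distance factor (a/d)² = 1.0589² = 1.121269.
Daily total = Q̄ × 24.00 h × 3600 s/h = 0.00 MJ/m².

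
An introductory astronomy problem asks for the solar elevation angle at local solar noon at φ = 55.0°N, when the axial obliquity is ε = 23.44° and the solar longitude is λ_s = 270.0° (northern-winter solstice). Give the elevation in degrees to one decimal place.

Solar declination: sin δ = sin ε · sin λ_s = sin 23.44° × sin 270.0° = -0.39779, so δ = -23.440°.
At local noon the hour angle is zero, so the zenith angle equals |φ − δ| = |+55.0° − (-23.440°)| = 78.440°.
Elevation = 90° − 78.440° = 11.6°.

11.6°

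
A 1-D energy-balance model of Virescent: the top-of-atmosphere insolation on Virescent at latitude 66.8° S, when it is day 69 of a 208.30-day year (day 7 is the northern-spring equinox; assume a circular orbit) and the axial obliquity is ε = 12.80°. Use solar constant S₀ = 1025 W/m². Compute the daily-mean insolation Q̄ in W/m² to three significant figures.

Solar longitude: λ_s = 360° × (69 − 7)/208.30 = 107.153°.
sin δ = sin 12.80° × sin 107.153° = 0.21169, so δ = +12.222°.
cos H₀ = −tan(-66.8°) tan(+12.222°) = 0.5054, H₀ = 1.0410 rad.
Bracket: H₀ sin φ sin δ + cos φ cos δ sin H₀ = 1.0410×-0.91914×0.21169 + 0.39394×0.97734×0.86290 = -0.202550 + 0.332228 = 0.129678.
Q̄ = (S₀/π) × [bracket] = (1025/π) × 0.129678 = 42.31 W/m².

Q̄ ≈ 42.3 W/m²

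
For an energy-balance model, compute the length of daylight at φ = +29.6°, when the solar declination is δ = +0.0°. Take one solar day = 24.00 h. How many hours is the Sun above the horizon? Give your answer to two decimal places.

cos H₀ = −tan φ · tan δ = −tan(+29.6°) × tan(+0.000°) = -0.0000, so H₀ = 1.5708 rad = 90.00°.
Daylight = 2H₀/(2π) × 24.00 h = (1.5708/π) × 24.00 = 12.00 h.

12.00 h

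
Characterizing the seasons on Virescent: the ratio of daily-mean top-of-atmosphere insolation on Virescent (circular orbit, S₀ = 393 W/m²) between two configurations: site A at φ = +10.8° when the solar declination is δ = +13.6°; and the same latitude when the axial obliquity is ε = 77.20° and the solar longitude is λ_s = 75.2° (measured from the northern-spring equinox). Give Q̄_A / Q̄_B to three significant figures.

— Configuration A (φ=+10.8°):
cos H₀ = −tan(+10.8°) tan(+13.600°) = -0.0461, H₀ = 1.6170 rad.
Bracket: H₀ sin φ sin δ + cos φ cos δ sin H₀ = 1.6170×0.18738×0.23514 + 0.98229×0.97196×0.99893 = 0.071246 + 0.953725 = 1.024971.
Q̄ = (S₀/π) × [bracket] = (393/π) × 1.024971 = 128.22 W/m².
— Configuration B (φ=+10.8°):
Solar declination: sin δ = sin ε · sin λ_s = sin 77.20° × sin 75.2° = 0.94280, so δ = +70.527°.
cos H₀ = −tan(+10.8°) tan(+70.527°) = -0.5395, H₀ = 2.1406 rad.
Bracket: H₀ sin φ sin δ + cos φ cos δ sin H₀ = 2.1406×0.18738×0.94280 + 0.98229×0.33337×0.84199 = 0.378162 + 0.275723 = 0.653885.
Q̄ = (S₀/π) × [bracket] = (393/π) × 0.653885 = 81.798 W/m².
Ratio Q̄_A / Q̄_B = 128.22 / 81.798 = 1.568.

Q̄_A / Q̄_B ≈ 1.57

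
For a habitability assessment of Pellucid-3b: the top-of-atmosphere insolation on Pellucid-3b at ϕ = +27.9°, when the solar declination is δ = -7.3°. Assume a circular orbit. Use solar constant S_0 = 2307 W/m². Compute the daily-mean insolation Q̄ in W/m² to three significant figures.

Q̄ ≈ 577 W/m²

cos h₀ = −tan(+27.9°) tan(-7.300°) = 0.0678, h₀ = 1.5029 rad.
Bracket: h₀ sin ϕ sin δ + cos ϕ cos δ sin h₀ = 1.5029×0.46793×-0.12706 + 0.88377×0.99189×0.99770 = -0.089355 + 0.874586 = 0.785231.
Q̄ = (S_0/π) × [bracket] = (2307/π) × 0.785231 = 576.6 W/m².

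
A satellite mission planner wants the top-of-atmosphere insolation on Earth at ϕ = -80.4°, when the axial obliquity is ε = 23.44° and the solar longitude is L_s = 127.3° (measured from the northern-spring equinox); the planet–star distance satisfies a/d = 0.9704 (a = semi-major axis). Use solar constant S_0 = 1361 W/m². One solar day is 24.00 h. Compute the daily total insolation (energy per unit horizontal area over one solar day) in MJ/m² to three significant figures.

Solar declination: sin δ = sin ε · sin L_s = sin 23.44° × sin 127.3° = 0.31643, so δ = +18.447°.
cos h₀ = −tan(-80.4°) tan(+18.447°) = 1.9722 ≥ 1 ⇒ polar night, h₀ = 0 and Q̄ = 0.
Inverse-square distance factor (a/d)² = 0.9704² = 0.941676.
Daily total = Q̄ × 24.00 h × 3600 s/h = 0.00 MJ/m².

0.00 MJ/m²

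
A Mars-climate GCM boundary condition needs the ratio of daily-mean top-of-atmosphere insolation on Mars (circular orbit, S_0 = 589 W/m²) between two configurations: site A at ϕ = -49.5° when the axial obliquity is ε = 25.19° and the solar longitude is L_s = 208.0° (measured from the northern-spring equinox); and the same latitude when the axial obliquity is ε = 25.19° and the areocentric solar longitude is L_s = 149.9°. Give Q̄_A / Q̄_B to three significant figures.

— Configuration A (ϕ=-49.5°):
Solar declination: sin δ = sin ε · sin L_s = sin 25.19° × sin 208.0° = -0.19982, so δ = -11.526°.
cos h₀ = −tan(-49.5°) tan(-11.526°) = -0.2388, h₀ = 1.8119 rad.
Bracket: h₀ sin ϕ sin δ + cos ϕ cos δ sin h₀ = 1.8119×-0.76041×-0.19982 + 0.64945×0.97983×0.97108 = 0.275309 + 0.617947 = 0.893256.
Q̄ = (S_0/π) × [bracket] = (589/π) × 0.893256 = 167.47 W/m².
— Configuration B (ϕ=-49.5°):
sin δ = sin 25.19° × sin 149.9° = 0.21345, so δ = +12.325°.
cos h₀ = −tan(-49.5°) tan(+12.325°) = 0.2558, h₀ = 1.3121 rad.
Bracket: h₀ sin ϕ sin δ + cos ϕ cos δ sin h₀ = 1.3121×-0.76041×0.21345 + 0.64945×0.97695×0.96672 = -0.212966 + 0.613365 = 0.400399.
Q̄ = (S_0/π) × [bracket] = (589/π) × 0.400399 = 75.069 W/m².
Ratio Q̄_A / Q̄_B = 167.47 / 75.069 = 2.231.

Q̄_A / Q̄_B ≈ 2.23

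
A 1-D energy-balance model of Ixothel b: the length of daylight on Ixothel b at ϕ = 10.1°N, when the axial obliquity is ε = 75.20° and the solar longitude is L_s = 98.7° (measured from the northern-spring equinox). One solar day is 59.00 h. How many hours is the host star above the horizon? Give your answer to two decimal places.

41.08 h

Solar declination: sin δ = sin ε · sin L_s = sin 75.20° × sin 98.7° = 0.95570, so δ = +72.882°.
cos h₀ = −tan ϕ · tan δ = −tan(+10.1°) × tan(+72.882°) = -0.5784, so h₀ = 2.1875 rad = 125.33°.
Daylight = 2h₀/(2π) × 59.00 h = (2.1875/π) × 59.00 = 41.08 h.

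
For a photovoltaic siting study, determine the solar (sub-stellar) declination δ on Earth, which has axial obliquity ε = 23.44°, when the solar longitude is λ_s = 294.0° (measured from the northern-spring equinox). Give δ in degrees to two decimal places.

δ = -21.31°

sin δ = sin ε · sin λ_s = sin 23.44° × sin 294.0° = -0.363398.
δ = arcsin(-0.363398) = -21.31°.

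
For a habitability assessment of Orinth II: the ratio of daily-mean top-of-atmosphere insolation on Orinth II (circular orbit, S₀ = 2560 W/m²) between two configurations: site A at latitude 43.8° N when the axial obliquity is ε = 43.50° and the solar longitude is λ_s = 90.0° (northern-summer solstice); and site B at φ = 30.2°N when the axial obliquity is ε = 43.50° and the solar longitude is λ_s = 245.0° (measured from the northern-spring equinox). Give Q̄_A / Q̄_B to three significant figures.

Q̄_A / Q̄_B ≈ 5.88

— Configuration A (φ=+43.8°):
Solar declination: sin δ = sin ε · sin λ_s = sin 43.50° × sin 90.0° = 0.68835, so δ = +43.500°.
cos H₀ = −tan(+43.8°) tan(+43.500°) = -0.9100, H₀ = 2.7141 rad.
Bracket: H₀ sin φ sin δ + cos φ cos δ sin H₀ = 2.7141×0.69214×0.68835 + 0.72176×0.72537×0.41455 = 1.293091 + 0.217035 = 1.510126.
Q̄ = (S₀/π) × [bracket] = (2560/π) × 1.510126 = 1230.6 W/m².
— Configuration B (φ=+30.2°):
Solar declination: sin δ = sin ε · sin λ_s = sin 43.50° × sin 245.0° = -0.62386, so δ = -38.599°.
cos H₀ = −tan(+30.2°) tan(-38.599°) = 0.4646, H₀ = 1.0876 rad.
Bracket: H₀ sin φ sin δ + cos φ cos δ sin H₀ = 1.0876×0.50302×-0.62386 + 0.86427×0.78154×0.88552 = -0.341304 + 0.598135 = 0.256831.
Q̄ = (S₀/π) × [bracket] = (2560/π) × 0.256831 = 209.28 W/m².
Ratio Q̄_A / Q̄_B = 1230.6 / 209.28 = 5.880.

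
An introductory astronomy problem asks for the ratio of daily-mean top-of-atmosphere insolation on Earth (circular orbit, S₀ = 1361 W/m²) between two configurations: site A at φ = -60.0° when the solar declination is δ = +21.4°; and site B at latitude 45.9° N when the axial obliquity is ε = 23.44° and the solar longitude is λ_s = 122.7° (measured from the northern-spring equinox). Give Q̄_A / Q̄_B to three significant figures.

Q̄_A / Q̄_B ≈ 0.0754

— Configuration A (φ=-60.0°):
cos H₀ = −tan(-60.0°) tan(+21.400°) = 0.6788, H₀ = 0.8247 rad.
Bracket: H₀ sin φ sin δ + cos φ cos δ sin H₀ = 0.8247×-0.86603×0.36488 + 0.50000×0.93106×0.73434 = -0.260603 + 0.341857 = 0.081254.
Q̄ = (S₀/π) × [bracket] = (1361/π) × 0.081254 = 35.201 W/m².
— Configuration B (φ=+45.9°):
Solar declination: sin δ = sin ε · sin λ_s = sin 23.44° × sin 122.7° = 0.33474, so δ = +19.557°.
cos H₀ = −tan(+45.9°) tan(+19.557°) = -0.3666, H₀ = 1.9461 rad.
Bracket: H₀ sin φ sin δ + cos φ cos δ sin H₀ = 1.9461×0.71813×0.33474 + 0.69591×0.94231×0.93039 = 0.467817 + 0.610115 = 1.077932.
Q̄ = (S₀/π) × [bracket] = (1361/π) × 1.077932 = 466.98 W/m².
Ratio Q̄_A / Q̄_B = 35.201 / 466.98 = 0.07538.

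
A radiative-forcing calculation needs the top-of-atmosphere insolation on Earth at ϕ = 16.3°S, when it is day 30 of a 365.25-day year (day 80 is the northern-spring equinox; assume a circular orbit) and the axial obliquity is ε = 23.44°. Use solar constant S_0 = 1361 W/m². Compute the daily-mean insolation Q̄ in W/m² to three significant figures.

Q̄ ≈ 456 W/m²

Solar longitude: L_s = 360° × (30 − 80)/365.25 = -49.281°, i.e. -49.281° + 360° = 310.719°.
sin δ = sin 23.44° × sin 310.719° = -0.30149, so δ = -17.547°.
cos h₀ = −tan(-16.3°) tan(-17.547°) = -0.0925, h₀ = 1.6634 rad.
Bracket: h₀ sin ϕ sin δ + cos ϕ cos δ sin h₀ = 1.6634×-0.28067×-0.30149 + 0.95981×0.95347×0.99572 = 0.140756 + 0.911233 = 1.051989.
Q̄ = (S_0/π) × [bracket] = (1361/π) × 1.051989 = 455.7 W/m².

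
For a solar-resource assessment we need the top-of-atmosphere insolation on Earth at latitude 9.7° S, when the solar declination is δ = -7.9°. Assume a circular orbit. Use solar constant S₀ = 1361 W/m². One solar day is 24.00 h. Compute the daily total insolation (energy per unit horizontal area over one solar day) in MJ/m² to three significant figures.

37.9 MJ/m²

cos H₀ = −tan(-9.7°) tan(-7.900°) = -0.0237, H₀ = 1.5945 rad.
Bracket: H₀ sin φ sin δ + cos φ cos δ sin H₀ = 1.5945×-0.16849×-0.13744 + 0.98570×0.99051×0.99972 = 0.036924 + 0.976072 = 1.012996.
Q̄ = (S₀/π) × [bracket] = (1361/π) × 1.012996 = 438.85 W/m².
Daily total = Q̄ × 24.00 h × 3600 s/h = 438.85 × 24.00 × 3600 / 10⁶ = 37.92 MJ/m².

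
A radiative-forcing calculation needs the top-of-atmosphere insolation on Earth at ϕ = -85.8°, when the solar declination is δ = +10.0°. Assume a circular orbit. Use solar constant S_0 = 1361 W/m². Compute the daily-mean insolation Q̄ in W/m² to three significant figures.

Q̄ ≈ 0.00 W/m²

cos h₀ = −tan(-85.8°) tan(+10.000°) = 2.4011 ≥ 1 ⇒ polar night, h₀ = 0 and Q̄ = 0.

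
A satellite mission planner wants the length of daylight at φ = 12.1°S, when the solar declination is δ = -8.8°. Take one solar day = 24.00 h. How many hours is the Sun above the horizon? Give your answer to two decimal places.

cos H₀ = −tan φ · tan δ = −tan(-12.1°) × tan(-8.800°) = -0.0332, so H₀ = 1.6040 rad = 91.90°.
Daylight = 2H₀/(2π) × 24.00 h = (1.6040/π) × 24.00 = 12.25 h.

12.25 h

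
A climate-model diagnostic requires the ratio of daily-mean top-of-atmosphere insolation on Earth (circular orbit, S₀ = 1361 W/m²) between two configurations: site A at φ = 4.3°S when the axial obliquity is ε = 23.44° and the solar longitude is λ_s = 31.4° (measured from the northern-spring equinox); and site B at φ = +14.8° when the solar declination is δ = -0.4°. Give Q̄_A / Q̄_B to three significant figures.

Q̄_A / Q̄_B ≈ 0.987

— Configuration A (φ=-4.3°):
Solar declination: sin δ = sin ε · sin λ_s = sin 23.44° × sin 31.4° = 0.20725, so δ = +11.961°.
cos H₀ = −tan(-4.3°) tan(+11.961°) = 0.0159, H₀ = 1.5549 rad.
Bracket: H₀ sin φ sin δ + cos φ cos δ sin H₀ = 1.5549×-0.07498×0.20725 + 0.99719×0.97829×0.99987 = -0.024163 + 0.975414 = 0.951251.
Q̄ = (S₀/π) × [bracket] = (1361/π) × 0.951251 = 412.10 W/m².
— Configuration B (φ=+14.8°):
cos H₀ = −tan(+14.8°) tan(-0.400°) = 0.0018, H₀ = 1.5690 rad.
Bracket: H₀ sin φ sin δ + cos φ cos δ sin H₀ = 1.5690×0.25545×-0.00698 + 0.96682×0.99998×1.00000 = -0.002798 + 0.966801 = 0.964003.
Q̄ = (S₀/π) × [bracket] = (1361/π) × 0.964003 = 417.63 W/m².
Ratio Q̄_A / Q̄_B = 412.10 / 417.63 = 0.9868.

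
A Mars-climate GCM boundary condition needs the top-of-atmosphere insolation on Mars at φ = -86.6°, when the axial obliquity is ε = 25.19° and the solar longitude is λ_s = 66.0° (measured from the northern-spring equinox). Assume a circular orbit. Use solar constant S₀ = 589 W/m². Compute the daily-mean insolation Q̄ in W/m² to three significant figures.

Q̄ ≈ 0.00 W/m²

Solar declination: sin δ = sin ε · sin λ_s = sin 25.19° × sin 66.0° = 0.38882, so δ = +22.881°.
cos H₀ = −tan(-86.6°) tan(+22.881°) = 7.1036 ≥ 1 ⇒ polar night, H₀ = 0 and Q̄ = 0.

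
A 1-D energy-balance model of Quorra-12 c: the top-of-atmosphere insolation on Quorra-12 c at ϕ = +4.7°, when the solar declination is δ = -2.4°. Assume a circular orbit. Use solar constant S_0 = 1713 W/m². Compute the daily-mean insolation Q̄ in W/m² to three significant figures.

cos h₀ = −tan(+4.7°) tan(-2.400°) = 0.0034, h₀ = 1.5674 rad.
Bracket: h₀ sin ϕ sin δ + cos ϕ cos δ sin h₀ = 1.5674×0.08194×-0.04188 + 0.99664×0.99912×0.99999 = -0.005379 + 0.995753 = 0.990374.
Q̄ = (S_0/π) × [bracket] = (1713/π) × 0.990374 = 540.0 W/m².

Q̄ ≈ 540 W/m²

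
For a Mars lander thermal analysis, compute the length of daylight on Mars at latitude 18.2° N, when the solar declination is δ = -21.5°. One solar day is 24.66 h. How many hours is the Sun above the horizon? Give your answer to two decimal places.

11.31 h

cos h₀ = −tan ϕ · tan δ = −tan(+18.2°) × tan(-21.500°) = 0.1295, so h₀ = 1.4409 rad = 82.56°.
Daylight = 2h₀/(2π) × 24.66 h = (1.4409/π) × 24.66 = 11.31 h.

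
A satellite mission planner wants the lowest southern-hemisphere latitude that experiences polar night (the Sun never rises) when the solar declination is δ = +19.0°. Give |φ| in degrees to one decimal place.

|φ| = 71.0°

Polar night requires cos H₀ = −tan φ tan δ ≥ 1, i.e. tan φ tan δ ≤ −1.
The boundary is |tan φ| · |tan δ| = 1, so |φ| = 90° − |δ| = 90° − 19.0° = 71.0° in the southern hemisphere.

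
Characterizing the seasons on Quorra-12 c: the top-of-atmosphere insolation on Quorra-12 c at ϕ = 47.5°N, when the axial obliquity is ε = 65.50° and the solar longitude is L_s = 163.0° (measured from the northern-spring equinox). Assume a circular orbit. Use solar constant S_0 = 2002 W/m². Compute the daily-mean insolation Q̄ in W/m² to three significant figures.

Solar declination: sin δ = sin ε · sin L_s = sin 65.50° × sin 163.0° = 0.26605, so δ = +15.429°.
cos h₀ = −tan(+47.5°) tan(+15.429°) = -0.3012, h₀ = 1.8767 rad.
Bracket: h₀ sin ϕ sin δ + cos ϕ cos δ sin h₀ = 1.8767×0.73728×0.26605 + 0.67559×0.96396×0.95356 = 0.368121 + 0.620998 = 0.989119.
Q̄ = (S_0/π) × [bracket] = (2002/π) × 0.989119 = 630.3 W/m².

Q̄ ≈ 630 W/m²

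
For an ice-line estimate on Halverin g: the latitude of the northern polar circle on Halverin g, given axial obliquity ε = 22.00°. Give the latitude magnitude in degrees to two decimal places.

The polar circle is the lowest latitude that experiences at least one full rotation of continuous daylight at the northern-summer solstice; it lies at |φ| = 90° − ε = 90° − 22.00° = 68.00°.

68.00°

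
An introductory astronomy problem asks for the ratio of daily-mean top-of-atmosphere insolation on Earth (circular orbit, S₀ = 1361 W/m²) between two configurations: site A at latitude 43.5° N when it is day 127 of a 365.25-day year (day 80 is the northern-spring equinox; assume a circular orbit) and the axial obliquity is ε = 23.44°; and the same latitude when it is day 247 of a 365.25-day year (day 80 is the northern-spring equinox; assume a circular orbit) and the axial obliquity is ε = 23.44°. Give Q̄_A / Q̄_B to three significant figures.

Q̄_A / Q̄_B ≈ 1.23

— Configuration A (φ=+43.5°):
Solar longitude: λ_s = 360° × (127 − 80)/365.25 = 46.324°.
sin δ = sin 23.44° × sin 46.324° = 0.28771, so δ = +16.721°.
cos H₀ = −tan(+43.5°) tan(+16.721°) = -0.2851, H₀ = 1.8599 rad.
Bracket: H₀ sin φ sin δ + cos φ cos δ sin H₀ = 1.8599×0.68835×0.28771 + 0.72537×0.95772×0.95851 = 0.368344 + 0.665878 = 1.034222.
Q̄ = (S₀/π) × [bracket] = (1361/π) × 1.034222 = 448.05 W/m².
— Configuration B (φ=+43.5°):
Solar longitude: λ_s = 360° × (247 − 80)/365.25 = 164.600°.
sin δ = sin 23.44° × sin 164.600° = 0.10564, so δ = +6.064°.
cos H₀ = −tan(+43.5°) tan(+6.064°) = -0.1008, H₀ = 1.6718 rad.
Bracket: H₀ sin φ sin δ + cos φ cos δ sin H₀ = 1.6718×0.68835×0.10564 + 0.72537×0.99440×0.99491 = 0.121569 + 0.717636 = 0.839205.
Q̄ = (S₀/π) × [bracket] = (1361/π) × 0.839205 = 363.56 W/m².
Ratio Q̄_A / Q̄_B = 448.05 / 363.56 = 1.232.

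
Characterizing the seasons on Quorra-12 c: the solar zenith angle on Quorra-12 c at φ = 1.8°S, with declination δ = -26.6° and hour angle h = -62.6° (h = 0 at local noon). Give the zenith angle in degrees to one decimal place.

cos θ_z = sin φ sin δ + cos φ cos δ cos h = 0.014064 + 0.411287 = 0.425351.
θ_z = arccos(0.425351) = 64.8°.

θ_z = 64.8°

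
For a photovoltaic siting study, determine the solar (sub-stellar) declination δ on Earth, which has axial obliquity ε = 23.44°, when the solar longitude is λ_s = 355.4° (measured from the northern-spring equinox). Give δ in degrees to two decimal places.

δ = -1.83°

sin δ = sin ε · sin λ_s = sin 23.44° × sin 355.4° = -0.031902.
δ = arcsin(-0.031902) = -1.83°.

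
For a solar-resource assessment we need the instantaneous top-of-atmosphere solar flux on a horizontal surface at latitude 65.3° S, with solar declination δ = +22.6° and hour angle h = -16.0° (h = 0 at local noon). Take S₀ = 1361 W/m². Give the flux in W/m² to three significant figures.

cos θ_z = sin φ sin δ + cos φ cos δ cos h = -0.349135 + 0.370835 = 0.021700.
Flux = S₀ · cos θ_z = 1361 × 0.021700 = 29.53 W/m².

29.5 W/m²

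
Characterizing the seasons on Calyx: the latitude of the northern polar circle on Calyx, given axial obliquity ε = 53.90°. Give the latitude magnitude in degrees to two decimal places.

36.10°

The polar circle is the lowest latitude that experiences at least one full rotation of continuous daylight at the northern-summer solstice; it lies at |φ| = 90° − ε = 90° − 53.90° = 36.10°.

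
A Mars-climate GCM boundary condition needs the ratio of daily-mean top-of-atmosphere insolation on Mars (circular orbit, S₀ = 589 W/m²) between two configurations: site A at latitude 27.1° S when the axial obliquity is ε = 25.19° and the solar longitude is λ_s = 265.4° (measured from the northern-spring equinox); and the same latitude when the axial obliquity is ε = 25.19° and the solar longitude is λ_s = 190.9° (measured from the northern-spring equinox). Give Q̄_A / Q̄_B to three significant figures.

— Configuration A (φ=-27.1°):
Solar declination: sin δ = sin ε · sin λ_s = sin 25.19° × sin 265.4° = -0.42425, so δ = -25.103°.
cos H₀ = −tan(-27.1°) tan(-25.103°) = -0.2397, H₀ = 1.8129 rad.
Bracket: H₀ sin φ sin δ + cos φ cos δ sin H₀ = 1.8129×-0.45554×-0.42425 + 0.89021×0.90554×0.97084 = 0.350366 + 0.782614 = 1.132980.
Q̄ = (S₀/π) × [bracket] = (589/π) × 1.132980 = 212.42 W/m².
— Configuration B (φ=-27.1°):
Solar declination: sin δ = sin ε · sin λ_s = sin 25.19° × sin 190.9° = -0.08048, so δ = -4.616°.
cos H₀ = −tan(-27.1°) tan(-4.616°) = -0.0413, H₀ = 1.6121 rad.
Bracket: H₀ sin φ sin δ + cos φ cos δ sin H₀ = 1.6121×-0.45554×-0.08048 + 0.89021×0.99676×0.99915 = 0.059103 + 0.886571 = 0.945674.
Q̄ = (S₀/π) × [bracket] = (589/π) × 0.945674 = 177.30 W/m².
Ratio Q̄_A / Q̄_B = 212.42 / 177.30 = 1.198.

Q̄_A / Q̄_B ≈ 1.20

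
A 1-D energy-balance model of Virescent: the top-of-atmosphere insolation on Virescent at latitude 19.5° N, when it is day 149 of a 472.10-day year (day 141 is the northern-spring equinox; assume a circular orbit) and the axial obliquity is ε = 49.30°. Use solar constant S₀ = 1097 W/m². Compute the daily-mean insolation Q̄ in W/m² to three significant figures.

Q̄ ≈ 343 W/m²

Solar longitude: λ_s = 360° × (149 − 141)/472.10 = 6.100°.
sin δ = sin 49.30° × sin 6.100° = 0.08057, so δ = +4.621°.
cos H₀ = −tan(+19.5°) tan(+4.621°) = -0.0286, H₀ = 1.5994 rad.
Bracket: H₀ sin φ sin δ + cos φ cos δ sin H₀ = 1.5994×0.33381×0.08057 + 0.94264×0.99675×0.99959 = 0.043016 + 0.939191 = 0.982207.
Q̄ = (S₀/π) × [bracket] = (1097/π) × 0.982207 = 343.0 W/m².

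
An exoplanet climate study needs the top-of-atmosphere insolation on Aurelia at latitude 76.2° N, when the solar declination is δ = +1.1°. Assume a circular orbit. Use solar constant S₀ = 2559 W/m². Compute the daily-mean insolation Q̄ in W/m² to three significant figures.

cos H₀ = −tan(+76.2°) tan(+1.100°) = -0.0782, H₀ = 1.6490 rad.
Bracket: H₀ sin φ sin δ + cos φ cos δ sin H₀ = 1.6490×0.97113×0.01920 + 0.23853×0.99982×0.99694 = 0.030747 + 0.237757 = 0.268504.
Q̄ = (S₀/π) × [bracket] = (2559/π) × 0.268504 = 218.7 W/m².

Q̄ ≈ 219 W/m²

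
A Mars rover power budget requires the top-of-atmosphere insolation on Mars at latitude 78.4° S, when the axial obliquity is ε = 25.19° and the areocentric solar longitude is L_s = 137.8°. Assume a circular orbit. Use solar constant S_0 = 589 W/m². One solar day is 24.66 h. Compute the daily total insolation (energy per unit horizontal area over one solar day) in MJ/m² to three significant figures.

0.00 MJ/m²

sin δ = sin 25.19° × sin 137.8° = 0.28590, so δ = +16.613°.
cos h₀ = −tan(-78.4°) tan(+16.613°) = 1.4535 ≥ 1 ⇒ polar night, h₀ = 0 and Q̄ = 0.
Daily total = Q̄ × 24.66 h × 3600 s/h = 0.00 MJ/m².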